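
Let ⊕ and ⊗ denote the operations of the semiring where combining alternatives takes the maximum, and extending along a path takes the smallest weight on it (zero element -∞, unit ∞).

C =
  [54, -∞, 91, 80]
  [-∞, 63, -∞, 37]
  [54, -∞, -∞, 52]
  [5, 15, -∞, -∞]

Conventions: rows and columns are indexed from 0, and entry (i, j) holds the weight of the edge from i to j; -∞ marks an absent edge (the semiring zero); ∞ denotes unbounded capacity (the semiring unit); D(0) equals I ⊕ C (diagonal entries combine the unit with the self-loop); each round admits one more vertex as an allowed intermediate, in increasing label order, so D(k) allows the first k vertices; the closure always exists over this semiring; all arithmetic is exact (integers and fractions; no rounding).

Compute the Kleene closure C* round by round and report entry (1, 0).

D(0):
  [∞, -∞, 91, 80]
  [-∞, ∞, -∞, 37]
  [54, -∞, ∞, 52]
  [5, 15, -∞, ∞]
D(1):
  [∞, -∞, 91, 80]
  [-∞, ∞, -∞, 37]
  [54, -∞, ∞, 54]
  [5, 15, 5, ∞]
D(2):
  [∞, -∞, 91, 80]
  [-∞, ∞, -∞, 37]
  [54, -∞, ∞, 54]
  [5, 15, 5, ∞]
D(3):
  [∞, -∞, 91, 80]
  [-∞, ∞, -∞, 37]
  [54, -∞, ∞, 54]
  [5, 15, 5, ∞]
D(4):
  [∞, 15, 91, 80]
  [5, ∞, 5, 37]
  [54, 15, ∞, 54]
  [5, 15, 5, ∞]
Answer: C*[1][0] = 5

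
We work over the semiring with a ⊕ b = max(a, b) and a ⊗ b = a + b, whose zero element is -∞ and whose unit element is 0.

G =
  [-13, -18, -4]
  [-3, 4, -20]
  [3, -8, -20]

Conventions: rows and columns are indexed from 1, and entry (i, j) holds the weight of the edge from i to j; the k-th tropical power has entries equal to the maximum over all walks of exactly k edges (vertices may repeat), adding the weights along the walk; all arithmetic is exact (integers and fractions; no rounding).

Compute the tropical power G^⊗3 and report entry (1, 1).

G^⊗2:
  [-1, -12, -17]
  [1, 8, -7]
  [-10, -4, -1]
G^⊗3:
  [-14, -8, -5]
  [5, 12, -3]
  [2, 0, -14]
Key observation: the optimum is the walk 1->1->3->1, with weight (-13) + (-4) + 3 = -14.
Optimal value attained by: walk 1->1->3->1.
Answer: (G^⊗3)[1][1] = -14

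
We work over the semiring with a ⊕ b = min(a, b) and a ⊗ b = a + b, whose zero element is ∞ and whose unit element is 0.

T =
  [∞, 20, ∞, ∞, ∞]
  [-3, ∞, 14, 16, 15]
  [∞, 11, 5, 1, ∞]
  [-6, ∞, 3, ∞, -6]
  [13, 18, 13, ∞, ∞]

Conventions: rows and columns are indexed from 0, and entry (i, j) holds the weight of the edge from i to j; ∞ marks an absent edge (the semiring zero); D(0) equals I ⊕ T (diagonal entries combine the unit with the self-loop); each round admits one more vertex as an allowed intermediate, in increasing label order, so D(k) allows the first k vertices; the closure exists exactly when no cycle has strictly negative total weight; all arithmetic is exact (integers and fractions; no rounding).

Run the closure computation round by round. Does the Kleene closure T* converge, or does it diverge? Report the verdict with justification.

D(0):
  [0, 20, ∞, ∞, ∞]
  [-3, 0, 14, 16, 15]
  [∞, 11, 0, 1, ∞]
  [-6, ∞, 3, 0, -6]
  [13, 18, 13, ∞, 0]
D(1):
  [0, 20, ∞, ∞, ∞]
  [-3, 0, 14, 16, 15]
  [∞, 11, 0, 1, ∞]
  [-6, 14, 3, 0, -6]
  [13, 18, 13, ∞, 0]
D(2):
  [0, 20, 34, 36, 35]
  [-3, 0, 14, 16, 15]
  [8, 11, 0, 1, 26]
  [-6, 14, 3, 0, -6]
  [13, 18, 13, 34, 0]
D(3):
  [0, 20, 34, 35, 35]
  [-3, 0, 14, 15, 15]
  [8, 11, 0, 1, 26]
  [-6, 14, 3, 0, -6]
  [13, 18, 13, 14, 0]
D(4):
  [0, 20, 34, 35, 29]
  [-3, 0, 14, 15, 9]
  [-5, 11, 0, 1, -5]
  [-6, 14, 3, 0, -6]
  [8, 18, 13, 14, 0]
D(5):
  [0, 20, 34, 35, 29]
  [-3, 0, 14, 15, 9]
  [-5, 11, 0, 1, -5]
  [-6, 12, 3, 0, -6]
  [8, 18, 13, 14, 0]
Key observation: every diagonal entry stays at the unit through all rounds, so no improving cycle exists.
Answer: CONVERGES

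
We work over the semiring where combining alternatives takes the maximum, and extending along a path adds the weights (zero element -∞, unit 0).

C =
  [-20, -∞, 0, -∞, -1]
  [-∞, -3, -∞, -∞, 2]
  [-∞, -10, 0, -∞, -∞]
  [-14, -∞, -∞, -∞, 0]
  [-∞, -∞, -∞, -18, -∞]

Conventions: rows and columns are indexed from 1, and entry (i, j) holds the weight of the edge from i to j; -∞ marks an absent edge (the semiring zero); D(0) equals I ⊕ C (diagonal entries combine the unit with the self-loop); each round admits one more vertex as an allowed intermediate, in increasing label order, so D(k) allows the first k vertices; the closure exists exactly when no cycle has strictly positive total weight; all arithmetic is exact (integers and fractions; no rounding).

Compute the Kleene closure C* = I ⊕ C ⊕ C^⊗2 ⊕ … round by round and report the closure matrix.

D(0):
  [0, -∞, 0, -∞, -1]
  [-∞, 0, -∞, -∞, 2]
  [-∞, -10, 0, -∞, -∞]
  [-14, -∞, -∞, 0, 0]
  [-∞, -∞, -∞, -18, 0]
D(1):
  [0, -∞, 0, -∞, -1]
  [-∞, 0, -∞, -∞, 2]
  [-∞, -10, 0, -∞, -∞]
  [-14, -∞, -14, 0, 0]
  [-∞, -∞, -∞, -18, 0]
D(2):
  [0, -∞, 0, -∞, -1]
  [-∞, 0, -∞, -∞, 2]
  [-∞, -10, 0, -∞, -8]
  [-14, -∞, -14, 0, 0]
  [-∞, -∞, -∞, -18, 0]
D(3):
  [0, -10, 0, -∞, -1]
  [-∞, 0, -∞, -∞, 2]
  [-∞, -10, 0, -∞, -8]
  [-14, -24, -14, 0, 0]
  [-∞, -∞, -∞, -18, 0]
D(4):
  [0, -10, 0, -∞, -1]
  [-∞, 0, -∞, -∞, 2]
  [-∞, -10, 0, -∞, -8]
  [-14, -24, -14, 0, 0]
  [-32, -42, -32, -18, 0]
D(5):
  [0, -10, 0, -19, -1]
  [-30, 0, -30, -16, 2]
  [-40, -10, 0, -26, -8]
  [-14, -24, -14, 0, 0]
  [-32, -42, -32, -18, 0]
Answer: C* = [[0, -10, 0, -19, -1], [-30, 0, -30, -16, 2], [-40, -10, 0, -26, -8], [-14, -24, -14, 0, 0], [-32, -42, -32, -18, 0]]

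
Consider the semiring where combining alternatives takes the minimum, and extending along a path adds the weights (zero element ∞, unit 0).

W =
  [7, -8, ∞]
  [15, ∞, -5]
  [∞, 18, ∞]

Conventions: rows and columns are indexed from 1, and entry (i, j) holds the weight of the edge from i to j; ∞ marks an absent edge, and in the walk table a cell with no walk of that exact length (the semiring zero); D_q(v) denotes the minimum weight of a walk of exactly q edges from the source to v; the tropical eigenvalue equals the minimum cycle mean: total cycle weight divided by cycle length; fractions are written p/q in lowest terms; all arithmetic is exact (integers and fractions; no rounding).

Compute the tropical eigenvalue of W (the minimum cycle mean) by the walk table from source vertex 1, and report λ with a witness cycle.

q=0: [0, ∞, ∞]
q=1: [7, -8, ∞]
q=2: [7, -1, -13]
q=3: [14, -1, -6]
Optimal cycle mean attained by: cycle 1->2->1, total (-8) + 15, length 2.
Answer: λ = 7/2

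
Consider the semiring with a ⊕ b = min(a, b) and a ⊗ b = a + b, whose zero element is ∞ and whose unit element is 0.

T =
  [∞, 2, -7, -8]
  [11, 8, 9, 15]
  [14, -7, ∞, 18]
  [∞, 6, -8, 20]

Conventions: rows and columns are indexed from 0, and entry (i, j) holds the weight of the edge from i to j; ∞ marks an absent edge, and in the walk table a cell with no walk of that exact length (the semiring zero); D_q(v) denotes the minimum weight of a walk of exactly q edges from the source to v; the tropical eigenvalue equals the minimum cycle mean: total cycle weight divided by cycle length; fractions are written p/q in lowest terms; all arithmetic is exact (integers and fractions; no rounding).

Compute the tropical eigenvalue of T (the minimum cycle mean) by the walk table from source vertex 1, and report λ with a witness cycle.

q=0: [∞, 0, ∞, ∞]
q=1: [11, 8, 9, 15]
q=2: [19, 2, 4, 3]
q=3: [13, -3, -5, 11]
q=4: [8, -12, 3, 5]
Optimal cycle mean attained by: cycle 0->3->2->1->0, total (-8) + (-8) + (-7) + 11, length 4.
Answer: λ = -3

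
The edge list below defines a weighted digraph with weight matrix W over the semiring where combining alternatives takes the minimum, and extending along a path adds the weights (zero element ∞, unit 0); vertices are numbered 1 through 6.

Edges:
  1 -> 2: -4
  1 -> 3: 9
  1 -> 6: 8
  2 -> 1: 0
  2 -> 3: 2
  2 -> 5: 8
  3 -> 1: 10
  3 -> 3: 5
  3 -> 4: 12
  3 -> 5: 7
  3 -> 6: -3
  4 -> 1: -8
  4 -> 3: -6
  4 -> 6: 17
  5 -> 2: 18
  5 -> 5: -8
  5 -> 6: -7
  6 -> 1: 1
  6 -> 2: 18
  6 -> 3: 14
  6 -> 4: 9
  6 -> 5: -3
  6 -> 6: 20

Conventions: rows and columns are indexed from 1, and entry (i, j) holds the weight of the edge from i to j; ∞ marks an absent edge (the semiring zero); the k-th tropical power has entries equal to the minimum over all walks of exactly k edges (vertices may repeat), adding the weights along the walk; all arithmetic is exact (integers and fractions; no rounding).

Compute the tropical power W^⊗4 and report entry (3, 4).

W^⊗2:
  [-4, 26, -2, 17, 4, 6]
  [12, -4, 7, 14, 0, -1]
  [-2, 6, 6, 6, -6, 0]
  [4, -12, -1, 6, 1, -9]
  [-6, 10, 7, 2, -16, -15]
  [1, -3, 3, 26, -11, -10]
W^⊗3:
  [7, -8, 3, 10, -4, -5]
  [-4, 8, -2, 8, -8, -7]
  [-2, -6, 0, 9, -14, -13]
  [-12, 0, -10, 0, -12, -6]
  [-14, -10, -4, -6, -24, -23]
  [-9, -3, -1, -1, -19, -18]
W^⊗4:
  [-8, 3, -6, 4, -12, -11]
  [-6, -8, 2, 2, -16, -15]
  [-12, -6, -4, -4, -22, -21]
  [-8, -16, -6, 2, -20, -19]
  [-22, -18, -12, -14, -32, -31]
  [-17, -13, -7, -9, -27, -26]
Key observation: the optimum is the walk 3->6->5->6->4, with weight (-3) + (-3) + (-7) + 9 = -4.
Optimal value attained by: walk 3->6->5->6->4.
Answer: (W^⊗4)[3][4] = -4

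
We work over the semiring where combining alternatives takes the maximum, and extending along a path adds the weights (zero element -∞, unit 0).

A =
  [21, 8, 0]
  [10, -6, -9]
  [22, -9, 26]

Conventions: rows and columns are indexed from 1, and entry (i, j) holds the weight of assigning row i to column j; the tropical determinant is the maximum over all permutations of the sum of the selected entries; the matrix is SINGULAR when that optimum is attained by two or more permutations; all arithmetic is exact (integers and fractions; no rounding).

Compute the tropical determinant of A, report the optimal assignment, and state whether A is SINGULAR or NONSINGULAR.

σ = (1, 2, 3): 21 + (-6) + 26 = 41
σ = (1, 3, 2): 21 + (-9) + (-9) = 3
σ = (2, 1, 3): 8 + 10 + 26 = 44
σ = (2, 3, 1): 8 + (-9) + 22 = 21
σ = (3, 1, 2): 0 + 10 + (-9) = 1
σ = (3, 2, 1): 0 + (-6) + 22 = 16
Optimal value attained by: σ = (2, 1, 3).
Answer: det⊕(A) = 44; verdict: NONSINGULAR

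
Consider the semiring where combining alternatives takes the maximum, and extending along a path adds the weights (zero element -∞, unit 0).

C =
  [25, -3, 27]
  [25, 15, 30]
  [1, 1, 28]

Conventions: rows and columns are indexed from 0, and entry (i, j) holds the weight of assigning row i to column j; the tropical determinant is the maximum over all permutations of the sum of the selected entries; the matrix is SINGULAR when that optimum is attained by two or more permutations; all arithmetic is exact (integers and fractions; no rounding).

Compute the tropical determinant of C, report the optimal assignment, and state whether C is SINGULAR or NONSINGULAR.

σ = (0, 1, 2): 25 + 15 + 28 = 68
σ = (0, 2, 1): 25 + 30 + 1 = 56
σ = (1, 0, 2): (-3) + 25 + 28 = 50
σ = (1, 2, 0): (-3) + 30 + 1 = 28
σ = (2, 0, 1): 27 + 25 + 1 = 53
σ = (2, 1, 0): 27 + 15 + 1 = 43
Optimal value attained by: σ = (0, 1, 2).
Answer: det⊕(C) = 68; verdict: NONSINGULAR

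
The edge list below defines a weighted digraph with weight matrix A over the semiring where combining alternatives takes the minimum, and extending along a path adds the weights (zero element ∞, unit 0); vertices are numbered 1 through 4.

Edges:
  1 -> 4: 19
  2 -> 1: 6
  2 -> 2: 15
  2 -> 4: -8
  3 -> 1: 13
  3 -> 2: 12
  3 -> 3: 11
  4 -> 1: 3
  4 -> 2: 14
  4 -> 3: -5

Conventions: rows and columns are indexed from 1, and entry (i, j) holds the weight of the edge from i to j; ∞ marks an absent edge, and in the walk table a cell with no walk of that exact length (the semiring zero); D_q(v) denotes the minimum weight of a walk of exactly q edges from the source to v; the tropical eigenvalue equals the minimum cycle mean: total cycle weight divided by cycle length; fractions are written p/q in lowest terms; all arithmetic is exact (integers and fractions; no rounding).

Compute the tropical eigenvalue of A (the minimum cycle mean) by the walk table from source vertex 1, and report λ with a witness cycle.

q=0: [0, ∞, ∞, ∞]
q=1: [∞, ∞, ∞, 19]
q=2: [22, 33, 14, ∞]
q=3: [27, 26, 25, 25]
q=4: [28, 37, 20, 18]
Optimal cycle mean attained by: cycle 2->4->3->2, total (-8) + (-5) + 12, length 3.
Answer: λ = -1/3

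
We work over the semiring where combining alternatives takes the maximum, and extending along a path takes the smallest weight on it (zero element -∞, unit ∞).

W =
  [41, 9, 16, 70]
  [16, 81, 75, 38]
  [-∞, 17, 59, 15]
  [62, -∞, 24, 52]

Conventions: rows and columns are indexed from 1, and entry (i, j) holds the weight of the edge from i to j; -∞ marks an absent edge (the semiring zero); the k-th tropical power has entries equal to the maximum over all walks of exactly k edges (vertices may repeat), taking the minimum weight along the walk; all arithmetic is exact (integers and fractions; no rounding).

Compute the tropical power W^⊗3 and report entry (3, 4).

W^⊗2:
  [62, 16, 24, 52]
  [38, 81, 75, 38]
  [16, 17, 59, 17]
  [52, 17, 24, 62]
W^⊗3:
  [52, 17, 24, 62]
  [38, 81, 75, 38]
  [17, 17, 59, 17]
  [62, 17, 24, 52]
Key observation: the optimum is the walk 3->2->2->4, with weight 17 min 81 min 38 = 17.
Optimal value attained by: walk 3->2->2->4.
Answer: (W^⊗3)[3][4] = 17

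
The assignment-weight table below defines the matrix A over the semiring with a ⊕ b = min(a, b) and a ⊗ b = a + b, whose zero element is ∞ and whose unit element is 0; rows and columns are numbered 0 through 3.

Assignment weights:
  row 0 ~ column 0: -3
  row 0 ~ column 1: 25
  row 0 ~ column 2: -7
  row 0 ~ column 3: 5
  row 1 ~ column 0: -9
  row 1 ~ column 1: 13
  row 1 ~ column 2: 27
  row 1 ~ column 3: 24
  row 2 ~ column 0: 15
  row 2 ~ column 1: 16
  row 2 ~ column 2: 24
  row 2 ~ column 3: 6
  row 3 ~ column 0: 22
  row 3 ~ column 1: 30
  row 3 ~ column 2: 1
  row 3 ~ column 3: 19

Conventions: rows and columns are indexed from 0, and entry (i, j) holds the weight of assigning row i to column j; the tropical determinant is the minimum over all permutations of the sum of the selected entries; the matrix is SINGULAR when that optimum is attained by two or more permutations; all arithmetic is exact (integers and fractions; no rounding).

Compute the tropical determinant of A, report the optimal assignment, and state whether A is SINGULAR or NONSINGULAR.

σ = (0, 1, 2, 3): (-3) + 13 + 24 + 19 = 53
σ = (0, 1, 3, 2): (-3) + 13 + 6 + 1 = 17
σ = (0, 2, 1, 3): (-3) + 27 + 16 + 19 = 59
σ = (0, 2, 3, 1): (-3) + 27 + 6 + 30 = 60
σ = (0, 3, 1, 2): (-3) + 24 + 16 + 1 = 38
σ = (0, 3, 2, 1): (-3) + 24 + 24 + 30 = 75
σ = (1, 0, 2, 3): 25 + (-9) + 24 + 19 = 59
σ = (1, 0, 3, 2): 25 + (-9) + 6 + 1 = 23
σ = (1, 2, 0, 3): 25 + 27 + 15 + 19 = 86
σ = (1, 2, 3, 0): 25 + 27 + 6 + 22 = 80
σ = (1, 3, 0, 2): 25 + 24 + 15 + 1 = 65
σ = (1, 3, 2, 0): 25 + 24 + 24 + 22 = 95
σ = (2, 0, 1, 3): (-7) + (-9) + 16 + 19 = 19
σ = (2, 0, 3, 1): (-7) + (-9) + 6 + 30 = 20
σ = (2, 1, 0, 3): (-7) + 13 + 15 + 19 = 40
σ = (2, 1, 3, 0): (-7) + 13 + 6 + 22 = 34
σ = (2, 3, 0, 1): (-7) + 24 + 15 + 30 = 62
σ = (2, 3, 1, 0): (-7) + 24 + 16 + 22 = 55
σ = (3, 0, 1, 2): 5 + (-9) + 16 + 1 = 13
σ = (3, 0, 2, 1): 5 + (-9) + 24 + 30 = 50
σ = (3, 1, 0, 2): 5 + 13 + 15 + 1 = 34
σ = (3, 1, 2, 0): 5 + 13 + 24 + 22 = 64
σ = (3, 2, 0, 1): 5 + 27 + 15 + 30 = 77
σ = (3, 2, 1, 0): 5 + 27 + 16 + 22 = 70
Optimal value attained by: σ = (3, 0, 1, 2).
Answer: det⊕(A) = 13; verdict: NONSINGULAR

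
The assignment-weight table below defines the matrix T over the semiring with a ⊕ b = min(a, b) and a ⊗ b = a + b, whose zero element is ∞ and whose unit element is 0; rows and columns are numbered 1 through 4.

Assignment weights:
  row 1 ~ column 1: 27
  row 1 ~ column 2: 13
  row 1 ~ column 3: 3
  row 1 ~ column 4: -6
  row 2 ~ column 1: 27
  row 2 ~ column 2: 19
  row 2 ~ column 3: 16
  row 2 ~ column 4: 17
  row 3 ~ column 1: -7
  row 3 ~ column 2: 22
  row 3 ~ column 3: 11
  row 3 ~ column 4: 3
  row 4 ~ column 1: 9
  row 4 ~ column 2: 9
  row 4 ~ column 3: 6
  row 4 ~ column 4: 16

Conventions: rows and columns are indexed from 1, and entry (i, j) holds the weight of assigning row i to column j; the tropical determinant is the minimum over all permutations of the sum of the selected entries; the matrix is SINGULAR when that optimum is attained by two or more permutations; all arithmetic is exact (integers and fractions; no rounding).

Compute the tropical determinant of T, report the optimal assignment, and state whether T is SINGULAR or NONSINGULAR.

σ = (1, 2, 3, 4): 27 + 19 + 11 + 16 = 73
σ = (1, 2, 4, 3): 27 + 19 + 3 + 6 = 55
σ = (1, 3, 2, 4): 27 + 16 + 22 + 16 = 81
σ = (1, 3, 4, 2): 27 + 16 + 3 + 9 = 55
σ = (1, 4, 2, 3): 27 + 17 + 22 + 6 = 72
σ = (1, 4, 3, 2): 27 + 17 + 11 + 9 = 64
σ = (2, 1, 3, 4): 13 + 27 + 11 + 16 = 67
σ = (2, 1, 4, 3): 13 + 27 + 3 + 6 = 49
σ = (2, 3, 1, 4): 13 + 16 + (-7) + 16 = 38
σ = (2, 3, 4, 1): 13 + 16 + 3 + 9 = 41
σ = (2, 4, 1, 3): 13 + 17 + (-7) + 6 = 29
σ = (2, 4, 3, 1): 13 + 17 + 11 + 9 = 50
σ = (3, 1, 2, 4): 3 + 27 + 22 + 16 = 68
σ = (3, 1, 4, 2): 3 + 27 + 3 + 9 = 42
σ = (3, 2, 1, 4): 3 + 19 + (-7) + 16 = 31
σ = (3, 2, 4, 1): 3 + 19 + 3 + 9 = 34
σ = (3, 4, 1, 2): 3 + 17 + (-7) + 9 = 22
σ = (3, 4, 2, 1): 3 + 17 + 22 + 9 = 51
σ = (4, 1, 2, 3): (-6) + 27 + 22 + 6 = 49
σ = (4, 1, 3, 2): (-6) + 27 + 11 + 9 = 41
σ = (4, 2, 1, 3): (-6) + 19 + (-7) + 6 = 12
σ = (4, 2, 3, 1): (-6) + 19 + 11 + 9 = 33
σ = (4, 3, 1, 2): (-6) + 16 + (-7) + 9 = 12
σ = (4, 3, 2, 1): (-6) + 16 + 22 + 9 = 41
Optimal value attained by: σ = (4, 2, 1, 3).
Answer: det⊕(T) = 12; verdict: SINGULAR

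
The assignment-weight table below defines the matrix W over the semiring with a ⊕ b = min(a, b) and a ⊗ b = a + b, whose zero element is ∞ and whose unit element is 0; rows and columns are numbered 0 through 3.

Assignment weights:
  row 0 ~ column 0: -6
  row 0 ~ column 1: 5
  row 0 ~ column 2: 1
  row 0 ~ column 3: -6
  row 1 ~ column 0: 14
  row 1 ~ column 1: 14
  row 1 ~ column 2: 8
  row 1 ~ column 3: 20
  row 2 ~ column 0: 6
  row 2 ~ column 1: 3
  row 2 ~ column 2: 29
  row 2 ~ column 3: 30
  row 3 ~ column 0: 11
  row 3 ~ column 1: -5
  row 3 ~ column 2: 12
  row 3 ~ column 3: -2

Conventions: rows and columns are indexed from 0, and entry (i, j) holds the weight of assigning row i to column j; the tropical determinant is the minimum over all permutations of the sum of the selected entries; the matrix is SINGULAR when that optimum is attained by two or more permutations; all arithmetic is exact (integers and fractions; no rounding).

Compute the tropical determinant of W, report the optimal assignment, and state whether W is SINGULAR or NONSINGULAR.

σ = (0, 1, 2, 3): (-6) + 14 + 29 + (-2) = 35
σ = (0, 1, 3, 2): (-6) + 14 + 30 + 12 = 50
σ = (0, 2, 1, 3): (-6) + 8 + 3 + (-2) = 3
σ = (0, 2, 3, 1): (-6) + 8 + 30 + (-5) = 27
σ = (0, 3, 1, 2): (-6) + 20 + 3 + 12 = 29
σ = (0, 3, 2, 1): (-6) + 20 + 29 + (-5) = 38
σ = (1, 0, 2, 3): 5 + 14 + 29 + (-2) = 46
σ = (1, 0, 3, 2): 5 + 14 + 30 + 12 = 61
σ = (1, 2, 0, 3): 5 + 8 + 6 + (-2) = 17
σ = (1, 2, 3, 0): 5 + 8 + 30 + 11 = 54
σ = (1, 3, 0, 2): 5 + 20 + 6 + 12 = 43
σ = (1, 3, 2, 0): 5 + 20 + 29 + 11 = 65
σ = (2, 0, 1, 3): 1 + 14 + 3 + (-2) = 16
σ = (2, 0, 3, 1): 1 + 14 + 30 + (-5) = 40
σ = (2, 1, 0, 3): 1 + 14 + 6 + (-2) = 19
σ = (2, 1, 3, 0): 1 + 14 + 30 + 11 = 56
σ = (2, 3, 0, 1): 1 + 20 + 6 + (-5) = 22
σ = (2, 3, 1, 0): 1 + 20 + 3 + 11 = 35
σ = (3, 0, 1, 2): (-6) + 14 + 3 + 12 = 23
σ = (3, 0, 2, 1): (-6) + 14 + 29 + (-5) = 32
σ = (3, 1, 0, 2): (-6) + 14 + 6 + 12 = 26
σ = (3, 1, 2, 0): (-6) + 14 + 29 + 11 = 48
σ = (3, 2, 0, 1): (-6) + 8 + 6 + (-5) = 3
σ = (3, 2, 1, 0): (-6) + 8 + 3 + 11 = 16
Optimal value attained by: σ = (0, 2, 1, 3).
Answer: det⊕(W) = 3; verdict: SINGULAR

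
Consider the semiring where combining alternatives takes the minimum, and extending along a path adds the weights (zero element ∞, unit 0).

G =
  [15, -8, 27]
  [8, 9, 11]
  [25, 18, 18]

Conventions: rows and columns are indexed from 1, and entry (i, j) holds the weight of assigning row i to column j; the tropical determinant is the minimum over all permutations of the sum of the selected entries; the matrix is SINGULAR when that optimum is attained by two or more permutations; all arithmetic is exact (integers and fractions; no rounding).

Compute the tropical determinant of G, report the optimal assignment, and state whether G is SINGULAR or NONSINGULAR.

σ = (1, 2, 3): 15 + 9 + 18 = 42
σ = (1, 3, 2): 15 + 11 + 18 = 44
σ = (2, 1, 3): (-8) + 8 + 18 = 18
σ = (2, 3, 1): (-8) + 11 + 25 = 28
σ = (3, 1, 2): 27 + 8 + 18 = 53
σ = (3, 2, 1): 27 + 9 + 25 = 61
Optimal value attained by: σ = (2, 1, 3).
Answer: det⊕(G) = 18; verdict: NONSINGULAR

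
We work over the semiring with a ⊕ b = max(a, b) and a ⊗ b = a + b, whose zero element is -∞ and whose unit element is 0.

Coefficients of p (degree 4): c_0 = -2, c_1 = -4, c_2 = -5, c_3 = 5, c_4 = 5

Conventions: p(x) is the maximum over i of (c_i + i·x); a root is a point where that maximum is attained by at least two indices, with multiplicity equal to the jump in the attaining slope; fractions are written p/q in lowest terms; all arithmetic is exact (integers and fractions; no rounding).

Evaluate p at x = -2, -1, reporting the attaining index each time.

p(-2) = max(-2+0·(-2)=-2, -4+1·(-2)=-6, -5+2·(-2)=-9, 5+3·(-2)=-1, 5+4·(-2)=-3) = -1 (attained by i=3)
p(-1) = max(-2+0·(-1)=-2, -4+1·(-1)=-5, -5+2·(-1)=-7, 5+3·(-1)=2, 5+4·(-1)=1) = 2 (attained by i=3)
Answer: p(-2) = -1; p(-1) = 2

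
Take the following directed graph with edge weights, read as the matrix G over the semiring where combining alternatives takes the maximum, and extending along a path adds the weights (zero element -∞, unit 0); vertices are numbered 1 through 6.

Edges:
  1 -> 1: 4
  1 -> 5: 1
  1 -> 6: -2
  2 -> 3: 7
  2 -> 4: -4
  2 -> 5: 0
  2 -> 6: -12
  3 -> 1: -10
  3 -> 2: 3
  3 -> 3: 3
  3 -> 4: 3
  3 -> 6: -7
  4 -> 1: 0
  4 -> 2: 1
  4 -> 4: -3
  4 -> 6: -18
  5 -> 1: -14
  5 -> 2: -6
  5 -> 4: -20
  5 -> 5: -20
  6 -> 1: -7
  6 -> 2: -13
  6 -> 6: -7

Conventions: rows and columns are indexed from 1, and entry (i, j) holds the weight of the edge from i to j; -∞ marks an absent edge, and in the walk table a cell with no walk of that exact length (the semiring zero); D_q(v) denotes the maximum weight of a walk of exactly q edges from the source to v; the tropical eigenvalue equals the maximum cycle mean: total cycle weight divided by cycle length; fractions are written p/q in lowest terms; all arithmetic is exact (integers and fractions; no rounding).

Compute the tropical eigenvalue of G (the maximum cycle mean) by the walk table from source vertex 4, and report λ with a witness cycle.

q=0: [-∞, -∞, -∞, 0, -∞, -∞]
q=1: [0, 1, -∞, -3, -∞, -18]
q=2: [4, -2, 8, -3, 1, -2]
q=3: [8, 11, 11, 11, 5, 2]
q=4: [12, 14, 18, 14, 11, 6]
q=5: [16, 21, 21, 21, 14, 11]
q=6: [21, 24, 28, 24, 21, 14]
Optimal cycle mean attained by: cycle 2->3->2, total 7 + 3, length 2.
Answer: λ = 5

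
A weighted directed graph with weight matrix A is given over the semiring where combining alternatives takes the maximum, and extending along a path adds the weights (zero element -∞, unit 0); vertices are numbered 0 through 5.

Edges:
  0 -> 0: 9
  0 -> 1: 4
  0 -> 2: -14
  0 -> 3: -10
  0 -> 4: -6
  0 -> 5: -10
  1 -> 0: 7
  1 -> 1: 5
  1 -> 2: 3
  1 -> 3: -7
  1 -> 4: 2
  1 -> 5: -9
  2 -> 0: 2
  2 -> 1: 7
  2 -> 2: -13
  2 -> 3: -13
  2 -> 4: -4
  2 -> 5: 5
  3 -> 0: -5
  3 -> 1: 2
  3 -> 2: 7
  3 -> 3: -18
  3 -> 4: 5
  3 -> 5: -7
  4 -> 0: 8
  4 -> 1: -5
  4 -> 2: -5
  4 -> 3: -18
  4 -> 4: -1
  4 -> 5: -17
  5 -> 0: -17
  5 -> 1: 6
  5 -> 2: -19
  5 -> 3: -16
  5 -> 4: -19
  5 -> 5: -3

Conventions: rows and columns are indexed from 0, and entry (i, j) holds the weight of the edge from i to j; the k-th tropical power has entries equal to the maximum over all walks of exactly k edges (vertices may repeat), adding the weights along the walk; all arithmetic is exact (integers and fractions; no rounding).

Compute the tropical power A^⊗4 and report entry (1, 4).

A^⊗2:
  [18, 13, 7, -1, 6, -1]
  [16, 11, 8, -2, 7, 8]
  [14, 12, 10, 0, 9, 2]
  [13, 14, 5, -5, 4, 12]
  [17, 12, -2, -2, 2, 0]
  [13, 11, 9, -1, 8, -3]
A^⊗3:
  [27, 22, 16, 8, 15, 12]
  [25, 20, 14, 6, 13, 13]
  [23, 18, 15, 5, 14, 15]
  [22, 19, 17, 7, 16, 10]
  [26, 21, 15, 7, 14, 7]
  [22, 17, 14, 4, 13, 14]
A^⊗4:
  [36, 31, 25, 17, 24, 21]
  [34, 29, 23, 15, 22, 19]
  [32, 27, 21, 13, 20, 20]
  [31, 26, 22, 12, 21, 22]
  [35, 30, 24, 16, 23, 20]
  [31, 26, 20, 12, 19, 19]
Key observation: the optimum is the walk 1->0->0->1->4, with weight 7 + 9 + 4 + 2 = 22.
Optimal value attained by: walk 1->0->0->1->4.
Answer: (A^⊗4)[1][4] = 22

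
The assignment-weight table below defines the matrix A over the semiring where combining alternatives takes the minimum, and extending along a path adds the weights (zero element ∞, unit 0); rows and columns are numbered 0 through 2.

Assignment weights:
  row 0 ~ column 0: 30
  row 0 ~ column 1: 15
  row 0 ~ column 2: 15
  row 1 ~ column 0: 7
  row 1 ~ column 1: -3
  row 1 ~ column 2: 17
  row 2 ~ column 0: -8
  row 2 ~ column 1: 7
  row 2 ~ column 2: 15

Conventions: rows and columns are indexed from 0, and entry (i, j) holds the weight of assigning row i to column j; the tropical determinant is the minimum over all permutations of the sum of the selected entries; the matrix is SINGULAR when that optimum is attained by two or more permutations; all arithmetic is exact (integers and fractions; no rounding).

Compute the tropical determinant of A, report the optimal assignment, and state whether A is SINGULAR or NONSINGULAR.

σ = (0, 1, 2): 30 + (-3) + 15 = 42
σ = (0, 2, 1): 30 + 17 + 7 = 54
σ = (1, 0, 2): 15 + 7 + 15 = 37
σ = (1, 2, 0): 15 + 17 + (-8) = 24
σ = (2, 0, 1): 15 + 7 + 7 = 29
σ = (2, 1, 0): 15 + (-3) + (-8) = 4
Optimal value attained by: σ = (2, 1, 0).
Answer: det⊕(A) = 4; verdict: NONSINGULAR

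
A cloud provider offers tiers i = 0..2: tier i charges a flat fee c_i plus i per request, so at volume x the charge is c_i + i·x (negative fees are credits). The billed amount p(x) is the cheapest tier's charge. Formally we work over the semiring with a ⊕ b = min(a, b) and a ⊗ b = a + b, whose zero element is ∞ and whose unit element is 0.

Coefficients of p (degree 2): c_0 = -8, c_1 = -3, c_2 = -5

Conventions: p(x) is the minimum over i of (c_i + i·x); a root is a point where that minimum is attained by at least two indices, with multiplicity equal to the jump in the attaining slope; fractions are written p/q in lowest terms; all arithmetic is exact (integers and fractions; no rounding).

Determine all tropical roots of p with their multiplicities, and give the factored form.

hull edge (i=0, c=-8) to (i=2, c=-5): slope 3/2, span 2
Factored form: p(x) = -5 ⊗ (x ⊕ (-3/2)) ⊗ (x ⊕ (-3/2))
Answer: roots = -3/2 (mult 2)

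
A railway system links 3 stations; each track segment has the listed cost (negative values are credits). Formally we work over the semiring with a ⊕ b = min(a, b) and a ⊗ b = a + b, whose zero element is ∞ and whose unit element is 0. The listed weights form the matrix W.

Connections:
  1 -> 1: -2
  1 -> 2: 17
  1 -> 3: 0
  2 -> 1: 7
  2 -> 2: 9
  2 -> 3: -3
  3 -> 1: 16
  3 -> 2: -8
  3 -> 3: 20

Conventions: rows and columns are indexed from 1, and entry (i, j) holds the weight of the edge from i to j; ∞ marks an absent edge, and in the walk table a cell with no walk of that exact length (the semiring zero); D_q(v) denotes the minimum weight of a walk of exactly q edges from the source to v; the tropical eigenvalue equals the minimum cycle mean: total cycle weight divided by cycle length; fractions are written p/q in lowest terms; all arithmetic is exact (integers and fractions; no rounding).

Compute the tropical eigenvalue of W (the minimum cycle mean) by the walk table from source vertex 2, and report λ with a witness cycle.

q=0: [∞, 0, ∞]
q=1: [7, 9, -3]
q=2: [5, -11, 6]
q=3: [-4, -2, -14]
Optimal cycle mean attained by: cycle 2->3->2, total (-3) + (-8), length 2.
Answer: λ = -11/2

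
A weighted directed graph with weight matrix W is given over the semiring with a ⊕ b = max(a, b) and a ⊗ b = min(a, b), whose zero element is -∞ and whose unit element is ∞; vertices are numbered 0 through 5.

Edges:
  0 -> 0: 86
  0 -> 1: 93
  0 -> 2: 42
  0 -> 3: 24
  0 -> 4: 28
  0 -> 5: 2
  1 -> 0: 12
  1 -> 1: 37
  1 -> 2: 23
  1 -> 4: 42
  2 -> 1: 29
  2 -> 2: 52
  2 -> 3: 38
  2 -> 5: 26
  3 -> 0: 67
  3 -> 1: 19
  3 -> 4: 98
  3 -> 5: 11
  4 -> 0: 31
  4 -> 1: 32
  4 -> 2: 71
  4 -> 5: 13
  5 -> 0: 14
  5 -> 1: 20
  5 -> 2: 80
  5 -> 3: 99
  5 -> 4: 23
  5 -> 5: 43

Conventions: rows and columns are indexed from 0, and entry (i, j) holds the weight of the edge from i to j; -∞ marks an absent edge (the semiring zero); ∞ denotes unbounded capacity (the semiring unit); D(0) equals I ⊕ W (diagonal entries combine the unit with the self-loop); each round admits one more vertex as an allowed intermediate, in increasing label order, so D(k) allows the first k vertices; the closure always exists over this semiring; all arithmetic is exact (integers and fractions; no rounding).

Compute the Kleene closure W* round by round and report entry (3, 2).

D(0):
  [∞, 93, 42, 24, 28, 2]
  [12, ∞, 23, -∞, 42, -∞]
  [-∞, 29, ∞, 38, -∞, 26]
  [67, 19, -∞, ∞, 98, 11]
  [31, 32, 71, -∞, ∞, 13]
  [14, 20, 80, 99, 23, ∞]
D(1):
  [∞, 93, 42, 24, 28, 2]
  [12, ∞, 23, 12, 42, 2]
  [-∞, 29, ∞, 38, -∞, 26]
  [67, 67, 42, ∞, 98, 11]
  [31, 32, 71, 24, ∞, 13]
  [14, 20, 80, 99, 23, ∞]
D(2):
  [∞, 93, 42, 24, 42, 2]
  [12, ∞, 23, 12, 42, 2]
  [12, 29, ∞, 38, 29, 26]
  [67, 67, 42, ∞, 98, 11]
  [31, 32, 71, 24, ∞, 13]
  [14, 20, 80, 99, 23, ∞]
D(3):
  [∞, 93, 42, 38, 42, 26]
  [12, ∞, 23, 23, 42, 23]
  [12, 29, ∞, 38, 29, 26]
  [67, 67, 42, ∞, 98, 26]
  [31, 32, 71, 38, ∞, 26]
  [14, 29, 80, 99, 29, ∞]
D(4):
  [∞, 93, 42, 38, 42, 26]
  [23, ∞, 23, 23, 42, 23]
  [38, 38, ∞, 38, 38, 26]
  [67, 67, 42, ∞, 98, 26]
  [38, 38, 71, 38, ∞, 26]
  [67, 67, 80, 99, 98, ∞]
D(5):
  [∞, 93, 42, 38, 42, 26]
  [38, ∞, 42, 38, 42, 26]
  [38, 38, ∞, 38, 38, 26]
  [67, 67, 71, ∞, 98, 26]
  [38, 38, 71, 38, ∞, 26]
  [67, 67, 80, 99, 98, ∞]
D(6):
  [∞, 93, 42, 38, 42, 26]
  [38, ∞, 42, 38, 42, 26]
  [38, 38, ∞, 38, 38, 26]
  [67, 67, 71, ∞, 98, 26]
  [38, 38, 71, 38, ∞, 26]
  [67, 67, 80, 99, 98, ∞]
Answer: W*[3][2] = 71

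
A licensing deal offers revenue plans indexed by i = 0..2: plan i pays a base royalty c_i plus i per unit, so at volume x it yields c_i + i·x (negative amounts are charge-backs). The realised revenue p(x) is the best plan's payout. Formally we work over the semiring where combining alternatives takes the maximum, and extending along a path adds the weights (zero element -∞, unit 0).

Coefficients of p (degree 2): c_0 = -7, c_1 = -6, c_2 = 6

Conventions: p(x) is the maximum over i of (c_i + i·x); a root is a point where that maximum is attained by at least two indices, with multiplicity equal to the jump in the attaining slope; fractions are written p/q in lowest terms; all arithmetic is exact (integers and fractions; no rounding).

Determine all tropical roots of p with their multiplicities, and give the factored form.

hull edge (i=0, c=-7) to (i=2, c=6): slope 13/2, span 2
Factored form: p(x) = 6 ⊗ (x ⊕ (-13/2)) ⊗ (x ⊕ (-13/2))
Answer: roots = -13/2 (mult 2)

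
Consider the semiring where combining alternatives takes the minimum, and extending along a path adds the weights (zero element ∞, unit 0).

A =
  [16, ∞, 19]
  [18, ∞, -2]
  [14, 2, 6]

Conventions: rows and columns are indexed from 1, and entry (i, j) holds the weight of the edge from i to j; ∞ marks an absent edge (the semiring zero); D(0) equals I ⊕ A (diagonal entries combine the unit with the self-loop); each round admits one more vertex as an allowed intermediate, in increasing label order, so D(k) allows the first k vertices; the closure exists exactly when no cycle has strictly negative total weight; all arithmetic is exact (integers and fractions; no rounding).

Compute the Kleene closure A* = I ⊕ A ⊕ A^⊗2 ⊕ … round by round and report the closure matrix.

D(0):
  [0, ∞, 19]
  [18, 0, -2]
  [14, 2, 0]
D(1):
  [0, ∞, 19]
  [18, 0, -2]
  [14, 2, 0]
D(2):
  [0, ∞, 19]
  [18, 0, -2]
  [14, 2, 0]
D(3):
  [0, 21, 19]
  [12, 0, -2]
  [14, 2, 0]
Answer: A* = [[0, 21, 19], [12, 0, -2], [14, 2, 0]]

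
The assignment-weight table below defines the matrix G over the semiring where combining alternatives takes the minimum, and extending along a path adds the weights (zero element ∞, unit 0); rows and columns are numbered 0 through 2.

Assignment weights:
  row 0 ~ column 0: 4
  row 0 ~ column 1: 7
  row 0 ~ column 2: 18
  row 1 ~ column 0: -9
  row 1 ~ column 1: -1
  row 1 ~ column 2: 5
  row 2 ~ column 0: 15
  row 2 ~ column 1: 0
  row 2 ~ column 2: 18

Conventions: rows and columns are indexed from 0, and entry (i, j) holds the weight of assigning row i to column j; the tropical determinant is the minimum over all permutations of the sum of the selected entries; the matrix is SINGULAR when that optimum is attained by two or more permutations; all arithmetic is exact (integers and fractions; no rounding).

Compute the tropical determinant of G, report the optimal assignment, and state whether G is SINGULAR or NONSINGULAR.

σ = (0, 1, 2): 4 + (-1) + 18 = 21
σ = (0, 2, 1): 4 + 5 + 0 = 9
σ = (1, 0, 2): 7 + (-9) + 18 = 16
σ = (1, 2, 0): 7 + 5 + 15 = 27
σ = (2, 0, 1): 18 + (-9) + 0 = 9
σ = (2, 1, 0): 18 + (-1) + 15 = 32
Optimal value attained by: σ = (0, 2, 1).
Answer: det⊕(G) = 9; verdict: SINGULAR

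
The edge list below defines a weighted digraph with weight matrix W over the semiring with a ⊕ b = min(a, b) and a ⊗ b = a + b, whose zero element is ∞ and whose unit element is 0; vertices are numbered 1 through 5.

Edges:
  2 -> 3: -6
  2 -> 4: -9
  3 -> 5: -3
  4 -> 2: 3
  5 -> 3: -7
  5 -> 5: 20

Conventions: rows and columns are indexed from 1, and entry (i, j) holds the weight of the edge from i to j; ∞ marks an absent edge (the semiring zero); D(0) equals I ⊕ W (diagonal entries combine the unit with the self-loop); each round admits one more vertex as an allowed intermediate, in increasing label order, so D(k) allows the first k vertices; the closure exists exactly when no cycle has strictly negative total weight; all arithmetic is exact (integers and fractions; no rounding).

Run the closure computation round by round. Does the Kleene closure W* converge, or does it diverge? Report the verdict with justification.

D(0):
  [0, ∞, ∞, ∞, ∞]
  [∞, 0, -6, -9, ∞]
  [∞, ∞, 0, ∞, -3]
  [∞, 3, ∞, 0, ∞]
  [∞, ∞, -7, ∞, 0]
D(1):
  [0, ∞, ∞, ∞, ∞]
  [∞, 0, -6, -9, ∞]
  [∞, ∞, 0, ∞, -3]
  [∞, 3, ∞, 0, ∞]
  [∞, ∞, -7, ∞, 0]
Detection: at round 2, diagonal entry (4, 4) turns strictly negative.
Key observation: the cycle 4->2->4 has total weight 3 + (-9), which is strictly negative.
Answer: DIVERGES — negative cycle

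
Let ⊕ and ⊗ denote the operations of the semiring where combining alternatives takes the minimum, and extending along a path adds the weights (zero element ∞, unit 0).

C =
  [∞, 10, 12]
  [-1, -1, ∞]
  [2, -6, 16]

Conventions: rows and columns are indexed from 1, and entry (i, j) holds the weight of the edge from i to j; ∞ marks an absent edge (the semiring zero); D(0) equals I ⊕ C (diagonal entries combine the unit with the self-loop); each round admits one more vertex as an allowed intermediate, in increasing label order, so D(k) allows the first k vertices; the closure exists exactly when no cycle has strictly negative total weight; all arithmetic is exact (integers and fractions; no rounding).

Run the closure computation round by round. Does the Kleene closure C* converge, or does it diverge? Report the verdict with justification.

Detection: at round 0, diagonal entry (2, 2) turns strictly negative.
Key observation: the cycle 2->2 has total weight (-1), which is strictly negative.
Answer: DIVERGES — negative cycle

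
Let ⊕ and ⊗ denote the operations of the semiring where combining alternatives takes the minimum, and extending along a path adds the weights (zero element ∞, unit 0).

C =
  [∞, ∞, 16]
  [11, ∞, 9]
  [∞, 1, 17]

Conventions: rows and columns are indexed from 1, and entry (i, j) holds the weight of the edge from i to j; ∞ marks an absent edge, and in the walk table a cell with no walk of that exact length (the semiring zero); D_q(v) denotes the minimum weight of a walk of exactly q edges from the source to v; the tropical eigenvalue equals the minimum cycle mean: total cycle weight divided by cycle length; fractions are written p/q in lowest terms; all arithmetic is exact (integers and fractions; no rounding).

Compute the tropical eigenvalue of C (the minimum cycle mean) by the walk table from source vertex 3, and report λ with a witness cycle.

q=0: [∞, ∞, 0]
q=1: [∞, 1, 17]
q=2: [12, 18, 10]
q=3: [29, 11, 27]
Optimal cycle mean attained by: cycle 2->3->2, total 9 + 1, length 2.
Answer: λ = 5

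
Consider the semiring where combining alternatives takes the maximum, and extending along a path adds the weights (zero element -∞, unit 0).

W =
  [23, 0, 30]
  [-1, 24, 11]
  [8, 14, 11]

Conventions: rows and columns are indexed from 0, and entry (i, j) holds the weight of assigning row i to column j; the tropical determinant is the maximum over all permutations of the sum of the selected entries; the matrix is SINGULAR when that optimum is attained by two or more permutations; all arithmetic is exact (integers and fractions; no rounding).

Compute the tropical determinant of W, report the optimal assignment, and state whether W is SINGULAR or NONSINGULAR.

σ = (0, 1, 2): 23 + 24 + 11 = 58
σ = (0, 2, 1): 23 + 11 + 14 = 48
σ = (1, 0, 2): 0 + (-1) + 11 = 10
σ = (1, 2, 0): 0 + 11 + 8 = 19
σ = (2, 0, 1): 30 + (-1) + 14 = 43
σ = (2, 1, 0): 30 + 24 + 8 = 62
Optimal value attained by: σ = (2, 1, 0).
Answer: det⊕(W) = 62; verdict: NONSINGULAR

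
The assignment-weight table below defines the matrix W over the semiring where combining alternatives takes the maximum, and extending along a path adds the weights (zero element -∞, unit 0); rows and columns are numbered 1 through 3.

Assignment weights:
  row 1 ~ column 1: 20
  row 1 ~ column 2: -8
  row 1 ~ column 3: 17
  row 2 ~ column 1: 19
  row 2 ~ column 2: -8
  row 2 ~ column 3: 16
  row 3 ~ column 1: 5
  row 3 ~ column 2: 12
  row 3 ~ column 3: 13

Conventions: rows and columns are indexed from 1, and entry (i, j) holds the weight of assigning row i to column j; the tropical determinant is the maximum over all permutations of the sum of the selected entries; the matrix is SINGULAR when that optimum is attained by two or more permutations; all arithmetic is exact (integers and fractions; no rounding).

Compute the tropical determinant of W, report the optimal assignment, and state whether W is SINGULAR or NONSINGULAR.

σ = (1, 2, 3): 20 + (-8) + 13 = 25
σ = (1, 3, 2): 20 + 16 + 12 = 48
σ = (2, 1, 3): (-8) + 19 + 13 = 24
σ = (2, 3, 1): (-8) + 16 + 5 = 13
σ = (3, 1, 2): 17 + 19 + 12 = 48
σ = (3, 2, 1): 17 + (-8) + 5 = 14
Optimal value attained by: σ = (1, 3, 2).
Answer: det⊕(W) = 48; verdict: SINGULAR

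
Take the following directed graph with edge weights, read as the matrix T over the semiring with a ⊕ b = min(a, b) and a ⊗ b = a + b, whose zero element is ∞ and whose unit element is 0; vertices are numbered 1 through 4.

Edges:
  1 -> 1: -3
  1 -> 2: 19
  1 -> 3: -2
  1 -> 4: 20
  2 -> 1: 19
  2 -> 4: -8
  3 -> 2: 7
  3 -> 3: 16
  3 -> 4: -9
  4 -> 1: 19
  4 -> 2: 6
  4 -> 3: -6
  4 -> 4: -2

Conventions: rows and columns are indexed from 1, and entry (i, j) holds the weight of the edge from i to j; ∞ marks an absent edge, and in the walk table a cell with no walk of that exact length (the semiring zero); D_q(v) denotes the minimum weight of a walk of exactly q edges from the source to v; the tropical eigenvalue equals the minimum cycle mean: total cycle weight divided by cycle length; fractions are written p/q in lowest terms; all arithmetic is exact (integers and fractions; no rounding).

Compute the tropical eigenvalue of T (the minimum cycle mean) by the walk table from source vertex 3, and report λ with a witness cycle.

q=0: [∞, ∞, 0, ∞]
q=1: [∞, 7, 16, -9]
q=2: [10, -3, -15, -11]
q=3: [7, -8, -17, -24]
q=4: [-5, -18, -30, -26]
Optimal cycle mean attained by: cycle 3->4->3, total (-9) + (-6), length 2.
Answer: λ = -15/2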